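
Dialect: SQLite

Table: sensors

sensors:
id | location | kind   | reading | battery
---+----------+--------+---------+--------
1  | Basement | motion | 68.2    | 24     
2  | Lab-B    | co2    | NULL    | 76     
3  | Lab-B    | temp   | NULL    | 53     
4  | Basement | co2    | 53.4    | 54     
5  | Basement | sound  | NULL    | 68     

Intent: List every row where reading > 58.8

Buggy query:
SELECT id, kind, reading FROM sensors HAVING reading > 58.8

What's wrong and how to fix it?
Bug: HAVING filters the output of aggregation, but this query has no GROUP BY and no aggregate functions, so SQLite rejects it (HAVING clause on a non-aggregate query); the condition here is per row

Fix: Use WHERE for row-level filtering

Corrected query:
SELECT id, kind, reading FROM sensors WHERE reading > 58.8

Result:
id | kind   | reading
---+--------+--------
1  | motion | 68.2   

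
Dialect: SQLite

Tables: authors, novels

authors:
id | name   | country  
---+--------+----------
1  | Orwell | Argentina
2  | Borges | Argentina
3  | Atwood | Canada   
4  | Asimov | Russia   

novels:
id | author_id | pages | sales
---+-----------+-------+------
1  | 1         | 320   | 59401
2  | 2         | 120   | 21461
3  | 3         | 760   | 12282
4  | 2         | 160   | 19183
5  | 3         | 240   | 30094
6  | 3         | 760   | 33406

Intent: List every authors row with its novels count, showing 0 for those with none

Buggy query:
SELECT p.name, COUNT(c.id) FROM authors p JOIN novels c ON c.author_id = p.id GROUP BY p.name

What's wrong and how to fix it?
Bug: An inner join excludes parents with zero children

Fix: Use LEFT JOIN so parents without children still appear (COUNT(c.id) gives 0)

Corrected query:
SELECT p.name, COUNT(c.id) FROM authors p LEFT JOIN novels c ON c.author_id = p.id GROUP BY p.name

Result:
name   | COUNT(c.id)
-------+------------
Asimov | 0          
Atwood | 3          
Borges | 2          
Orwell | 1          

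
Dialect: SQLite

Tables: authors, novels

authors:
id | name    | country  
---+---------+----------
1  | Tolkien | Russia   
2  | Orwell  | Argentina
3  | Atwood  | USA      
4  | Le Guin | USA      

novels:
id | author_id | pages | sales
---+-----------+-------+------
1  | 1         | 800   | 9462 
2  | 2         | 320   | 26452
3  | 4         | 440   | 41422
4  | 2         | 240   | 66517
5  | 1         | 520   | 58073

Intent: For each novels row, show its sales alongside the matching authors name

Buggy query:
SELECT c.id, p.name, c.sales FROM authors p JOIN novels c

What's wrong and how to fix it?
Bug: JOIN with no ON clause produces a cartesian product; every novels row pairs with every authors row

Fix: Add ON c.author_id = p.id to the JOIN

Corrected query:
SELECT c.id, p.name, c.sales FROM authors p JOIN novels c ON c.author_id = p.id

Result:
id | name    | sales
---+---------+------
1  | Tolkien | 9462 
2  | Orwell  | 26452
3  | Le Guin | 41422
4  | Orwell  | 66517
5  | Tolkien | 58073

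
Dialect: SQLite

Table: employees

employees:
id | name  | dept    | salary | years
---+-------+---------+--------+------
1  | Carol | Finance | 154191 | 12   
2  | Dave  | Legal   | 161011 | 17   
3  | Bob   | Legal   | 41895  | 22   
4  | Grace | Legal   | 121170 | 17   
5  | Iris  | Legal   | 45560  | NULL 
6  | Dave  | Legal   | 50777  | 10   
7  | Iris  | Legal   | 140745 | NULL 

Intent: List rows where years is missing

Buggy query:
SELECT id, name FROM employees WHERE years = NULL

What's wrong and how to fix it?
Bug: '= NULL' is always unknown in SQL three-valued logic, so no rows match

Fix: Replace '= NULL' with 'IS NULL'

Corrected query:
SELECT id, name FROM employees WHERE years IS NULL

Result:
id | name
---+-----
5  | Iris
7  | Iris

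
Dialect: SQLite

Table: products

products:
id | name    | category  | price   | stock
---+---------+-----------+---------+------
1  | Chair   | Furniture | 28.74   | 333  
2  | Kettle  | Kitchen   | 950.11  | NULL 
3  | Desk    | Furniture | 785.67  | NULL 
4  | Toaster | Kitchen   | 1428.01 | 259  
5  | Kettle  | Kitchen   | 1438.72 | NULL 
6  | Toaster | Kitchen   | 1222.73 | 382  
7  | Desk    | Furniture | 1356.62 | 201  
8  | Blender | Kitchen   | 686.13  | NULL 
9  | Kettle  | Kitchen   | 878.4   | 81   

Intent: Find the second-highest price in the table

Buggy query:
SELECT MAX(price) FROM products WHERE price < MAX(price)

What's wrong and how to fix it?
Bug: MAX(price) on the right of the comparison is an aggregate-in-WHERE error

Fix: Compute the overall MAX in a subquery, then take MAX of rows below it

Corrected query:
SELECT MAX(price) FROM products WHERE price < (SELECT MAX(price) FROM products)

Result:
MAX(price)
----------
1428.01   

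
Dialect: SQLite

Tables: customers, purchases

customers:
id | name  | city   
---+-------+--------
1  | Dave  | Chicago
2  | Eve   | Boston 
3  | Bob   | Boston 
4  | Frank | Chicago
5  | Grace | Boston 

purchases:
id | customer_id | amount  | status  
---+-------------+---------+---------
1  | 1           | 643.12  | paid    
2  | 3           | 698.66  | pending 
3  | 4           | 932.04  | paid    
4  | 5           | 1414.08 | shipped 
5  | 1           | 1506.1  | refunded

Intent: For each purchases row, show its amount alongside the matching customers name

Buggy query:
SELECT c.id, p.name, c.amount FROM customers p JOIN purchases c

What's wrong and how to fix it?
Bug: JOIN with no ON clause produces a cartesian product; every purchases row pairs with every customers row

Fix: Specify the join condition linking the foreign key to the parent id

Corrected query:
SELECT c.id, p.name, c.amount FROM customers p JOIN purchases c ON c.customer_id = p.id

Result:
id | name  | amount 
---+-------+--------
1  | Dave  | 643.12 
2  | Bob   | 698.66 
3  | Frank | 932.04 
4  | Grace | 1414.08
5  | Dave  | 1506.1 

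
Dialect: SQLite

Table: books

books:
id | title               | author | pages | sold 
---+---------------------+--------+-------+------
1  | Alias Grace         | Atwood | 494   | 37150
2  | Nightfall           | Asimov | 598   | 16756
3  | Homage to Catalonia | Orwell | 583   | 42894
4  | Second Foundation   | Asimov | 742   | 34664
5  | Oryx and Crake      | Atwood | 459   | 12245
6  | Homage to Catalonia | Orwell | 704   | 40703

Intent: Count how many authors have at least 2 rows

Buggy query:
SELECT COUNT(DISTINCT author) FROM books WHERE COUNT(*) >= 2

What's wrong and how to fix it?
Bug: COUNT(*) cannot appear in WHERE; the per-group count doesn't exist yet

Fix: Use a subquery that GROUPs and filters with HAVING, then count its rows

Corrected query:
SELECT COUNT(*) FROM (SELECT author FROM books GROUP BY author HAVING COUNT(*) >= 2)

Result:
COUNT(*)
--------
3       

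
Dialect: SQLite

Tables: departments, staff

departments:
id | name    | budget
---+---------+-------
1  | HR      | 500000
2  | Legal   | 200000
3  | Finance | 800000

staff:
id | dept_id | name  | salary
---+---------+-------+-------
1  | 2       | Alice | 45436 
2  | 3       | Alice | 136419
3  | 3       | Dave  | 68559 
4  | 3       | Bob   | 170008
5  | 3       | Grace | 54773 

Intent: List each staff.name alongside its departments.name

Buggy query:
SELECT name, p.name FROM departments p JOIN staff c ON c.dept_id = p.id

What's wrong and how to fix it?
Bug: 'name' exists in both joined tables, so the database can't tell which one is meant

Fix: Qualify the column with its table alias (c.name)

Corrected query:
SELECT c.name, p.name FROM departments p JOIN staff c ON c.dept_id = p.id

Result:
name  | name   
------+--------
Alice | Legal  
Alice | Finance
Dave  | Finance
Bob   | Finance
Grace | Finance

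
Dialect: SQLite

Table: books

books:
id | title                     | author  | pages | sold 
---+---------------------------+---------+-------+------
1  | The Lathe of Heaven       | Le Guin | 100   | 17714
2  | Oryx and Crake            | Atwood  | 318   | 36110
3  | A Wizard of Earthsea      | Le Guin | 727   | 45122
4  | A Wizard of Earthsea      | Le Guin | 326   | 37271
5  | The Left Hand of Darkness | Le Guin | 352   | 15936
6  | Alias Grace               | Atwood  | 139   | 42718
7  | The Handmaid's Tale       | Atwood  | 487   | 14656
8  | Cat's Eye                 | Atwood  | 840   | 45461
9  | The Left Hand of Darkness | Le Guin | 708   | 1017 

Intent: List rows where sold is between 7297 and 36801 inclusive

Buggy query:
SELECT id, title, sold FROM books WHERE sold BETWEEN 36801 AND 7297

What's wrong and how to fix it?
Bug: The bounds are reversed; BETWEEN a AND b requires a <= b to match anything

Fix: Write BETWEEN 7297 AND 36801

Corrected query:
SELECT id, title, sold FROM books WHERE sold BETWEEN 7297 AND 36801

Result:
id | title                     | sold 
---+---------------------------+------
1  | The Lathe of Heaven       | 17714
2  | Oryx and Crake            | 36110
5  | The Left Hand of Darkness | 15936
7  | The Handmaid's Tale       | 14656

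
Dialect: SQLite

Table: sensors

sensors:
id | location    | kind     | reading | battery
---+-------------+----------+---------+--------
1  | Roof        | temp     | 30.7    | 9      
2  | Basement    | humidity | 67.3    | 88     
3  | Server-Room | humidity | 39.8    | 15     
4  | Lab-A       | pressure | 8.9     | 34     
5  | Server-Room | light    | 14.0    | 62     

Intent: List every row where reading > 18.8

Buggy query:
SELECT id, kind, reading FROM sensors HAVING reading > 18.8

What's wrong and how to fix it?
Bug: This is a non-aggregate query (no GROUP BY, no aggregates), so in SQLite the HAVING clause is invalid here; a row-level condition belongs in WHERE

Fix: Use WHERE for row-level filtering

Corrected query:
SELECT id, kind, reading FROM sensors WHERE reading > 18.8

Result:
id | kind     | reading
---+----------+--------
1  | temp     | 30.7   
2  | humidity | 67.3   
3  | humidity | 39.8   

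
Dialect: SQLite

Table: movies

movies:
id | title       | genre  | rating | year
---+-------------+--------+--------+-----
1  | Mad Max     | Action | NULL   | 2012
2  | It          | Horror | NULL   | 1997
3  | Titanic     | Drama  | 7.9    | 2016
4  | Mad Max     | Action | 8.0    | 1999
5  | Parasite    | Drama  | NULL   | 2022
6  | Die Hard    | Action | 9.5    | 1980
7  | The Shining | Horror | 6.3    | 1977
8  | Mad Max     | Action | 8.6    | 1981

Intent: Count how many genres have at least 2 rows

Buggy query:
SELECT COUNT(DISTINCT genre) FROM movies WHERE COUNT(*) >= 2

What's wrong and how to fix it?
Bug: COUNT(*) cannot appear in WHERE; the per-group count doesn't exist yet

Fix: Use a subquery that GROUPs and filters with HAVING, then count its rows

Corrected query:
SELECT COUNT(*) FROM (SELECT genre FROM movies GROUP BY genre HAVING COUNT(*) >= 2)

Result:
COUNT(*)
--------
3       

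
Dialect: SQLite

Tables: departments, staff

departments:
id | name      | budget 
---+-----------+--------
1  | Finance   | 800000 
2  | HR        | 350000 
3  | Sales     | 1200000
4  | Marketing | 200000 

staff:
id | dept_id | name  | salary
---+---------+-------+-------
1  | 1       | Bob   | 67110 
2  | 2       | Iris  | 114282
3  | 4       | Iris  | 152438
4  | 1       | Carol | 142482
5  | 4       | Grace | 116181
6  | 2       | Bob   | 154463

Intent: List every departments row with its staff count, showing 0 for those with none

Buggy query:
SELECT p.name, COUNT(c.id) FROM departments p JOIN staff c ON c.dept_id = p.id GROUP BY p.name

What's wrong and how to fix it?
Bug: INNER JOIN drops departments rows that have no matching staff rows

Fix: Use LEFT JOIN so parents without children still appear (COUNT(c.id) gives 0)

Corrected query:
SELECT p.name, COUNT(c.id) FROM departments p LEFT JOIN staff c ON c.dept_id = p.id GROUP BY p.name

Result:
name      | COUNT(c.id)
----------+------------
Finance   | 2          
HR        | 2          
Marketing | 2          
Sales     | 0          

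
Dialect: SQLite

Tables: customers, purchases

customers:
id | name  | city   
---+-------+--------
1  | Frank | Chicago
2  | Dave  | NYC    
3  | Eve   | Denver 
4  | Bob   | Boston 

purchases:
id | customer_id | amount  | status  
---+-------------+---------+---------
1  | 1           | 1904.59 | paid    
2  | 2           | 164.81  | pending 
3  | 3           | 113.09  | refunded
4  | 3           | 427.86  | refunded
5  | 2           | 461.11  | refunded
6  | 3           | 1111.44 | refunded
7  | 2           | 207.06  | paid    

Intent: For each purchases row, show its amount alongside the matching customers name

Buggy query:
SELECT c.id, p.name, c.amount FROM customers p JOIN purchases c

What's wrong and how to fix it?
Bug: JOIN with no ON clause produces a cartesian product; every purchases row pairs with every customers row

Fix: Specify the join condition linking the foreign key to the parent id

Corrected query:
SELECT c.id, p.name, c.amount FROM customers p JOIN purchases c ON c.customer_id = p.id

Result:
id | name  | amount 
---+-------+--------
1  | Frank | 1904.59
2  | Dave  | 164.81 
3  | Eve   | 113.09 
4  | Eve   | 427.86 
5  | Dave  | 461.11 
6  | Eve   | 1111.44
7  | Dave  | 207.06 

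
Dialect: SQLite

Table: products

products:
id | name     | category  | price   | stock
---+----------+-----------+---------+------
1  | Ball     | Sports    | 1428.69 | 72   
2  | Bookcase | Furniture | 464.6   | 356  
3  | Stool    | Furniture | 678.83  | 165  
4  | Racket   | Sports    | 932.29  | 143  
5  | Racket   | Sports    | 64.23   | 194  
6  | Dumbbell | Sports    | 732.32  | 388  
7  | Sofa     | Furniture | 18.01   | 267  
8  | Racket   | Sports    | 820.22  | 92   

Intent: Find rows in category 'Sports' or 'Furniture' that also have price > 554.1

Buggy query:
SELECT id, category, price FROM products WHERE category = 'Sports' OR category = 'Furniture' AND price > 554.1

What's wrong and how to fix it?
Bug: Without parentheses, AND is evaluated before OR, so the price filter only applies to the 'Furniture' branch

Fix: Group the OR with parentheses (or use IN), then AND the threshold

Corrected query:
SELECT id, category, price FROM products WHERE (category = 'Sports' OR category = 'Furniture') AND price > 554.1

Result:
id | category  | price  
---+-----------+--------
1  | Sports    | 1428.69
3  | Furniture | 678.83 
4  | Sports    | 932.29 
6  | Sports    | 732.32 
8  | Sports    | 820.22 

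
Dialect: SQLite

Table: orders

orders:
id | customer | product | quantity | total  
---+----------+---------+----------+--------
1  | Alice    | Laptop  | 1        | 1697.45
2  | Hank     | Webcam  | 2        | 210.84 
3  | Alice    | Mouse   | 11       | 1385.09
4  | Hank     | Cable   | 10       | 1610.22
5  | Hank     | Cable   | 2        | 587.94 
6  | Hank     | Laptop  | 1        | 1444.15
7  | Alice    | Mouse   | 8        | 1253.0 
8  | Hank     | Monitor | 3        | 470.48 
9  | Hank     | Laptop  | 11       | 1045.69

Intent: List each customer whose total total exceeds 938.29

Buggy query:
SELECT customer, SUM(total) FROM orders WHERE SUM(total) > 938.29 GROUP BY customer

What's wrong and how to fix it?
Bug: Aggregate functions cannot appear in a WHERE clause

Fix: Move the aggregate condition to a HAVING clause

Corrected query:
SELECT customer, SUM(total) FROM orders GROUP BY customer HAVING SUM(total) > 938.29

Result:
customer | SUM(total)
---------+-----------
Alice    | 4335.54   
Hank     | 5369.32   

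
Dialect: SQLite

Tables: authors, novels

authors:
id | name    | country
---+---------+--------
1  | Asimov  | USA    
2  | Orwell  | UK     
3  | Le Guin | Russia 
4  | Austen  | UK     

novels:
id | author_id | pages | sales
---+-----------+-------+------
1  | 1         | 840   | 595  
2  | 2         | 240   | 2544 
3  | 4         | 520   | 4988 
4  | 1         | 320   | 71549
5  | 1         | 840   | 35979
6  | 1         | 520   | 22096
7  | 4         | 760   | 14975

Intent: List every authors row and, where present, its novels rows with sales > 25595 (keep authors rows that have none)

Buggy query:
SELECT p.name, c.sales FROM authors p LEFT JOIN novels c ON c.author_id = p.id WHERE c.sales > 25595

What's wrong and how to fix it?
Bug: Filtering c.sales in WHERE discards the NULL rows produced by LEFT JOIN, turning it into an inner join

Fix: Move the right-table condition into the ON clause so unmatched parents are kept

Corrected query:
SELECT p.name, c.sales FROM authors p LEFT JOIN novels c ON c.author_id = p.id AND c.sales > 25595

Result:
name    | sales
--------+------
Asimov  | 35979
Asimov  | 71549
Orwell  | NULL 
Le Guin | NULL 
Austen  | NULL 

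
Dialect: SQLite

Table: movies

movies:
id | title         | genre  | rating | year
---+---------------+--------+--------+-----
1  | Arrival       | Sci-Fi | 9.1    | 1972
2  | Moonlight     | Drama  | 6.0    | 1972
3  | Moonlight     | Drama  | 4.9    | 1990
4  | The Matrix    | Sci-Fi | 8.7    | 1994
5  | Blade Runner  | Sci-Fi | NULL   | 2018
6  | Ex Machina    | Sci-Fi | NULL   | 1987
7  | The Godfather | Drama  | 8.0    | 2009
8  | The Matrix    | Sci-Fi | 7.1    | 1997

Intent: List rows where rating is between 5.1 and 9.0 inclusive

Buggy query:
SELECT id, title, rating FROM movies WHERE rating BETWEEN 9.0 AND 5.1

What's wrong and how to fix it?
Bug: The bounds are reversed; BETWEEN a AND b requires a <= b to match anything

Fix: Write BETWEEN 5.1 AND 9.0

Corrected query:
SELECT id, title, rating FROM movies WHERE rating BETWEEN 5.1 AND 9.0

Result:
id | title         | rating
---+---------------+-------
2  | Moonlight     | 6     
4  | The Matrix    | 8.7   
7  | The Godfather | 8     
8  | The Matrix    | 7.1   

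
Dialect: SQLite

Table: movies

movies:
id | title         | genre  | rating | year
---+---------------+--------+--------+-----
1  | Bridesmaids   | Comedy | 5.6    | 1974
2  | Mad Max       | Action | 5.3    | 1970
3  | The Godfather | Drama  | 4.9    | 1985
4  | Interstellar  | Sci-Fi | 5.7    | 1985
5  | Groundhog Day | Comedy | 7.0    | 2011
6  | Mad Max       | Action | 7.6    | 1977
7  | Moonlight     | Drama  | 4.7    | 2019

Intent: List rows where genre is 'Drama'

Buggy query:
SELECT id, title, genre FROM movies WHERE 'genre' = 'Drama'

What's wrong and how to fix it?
Bug: Single quotes denote string literals in SQL; the column name is being compared as a constant string

Fix: Remove the quotes around the column name (or use double quotes for an identifier)

Corrected query:
SELECT id, title, genre FROM movies WHERE genre = 'Drama'

Result:
id | title         | genre
---+---------------+------
3  | The Godfather | Drama
7  | Moonlight     | Drama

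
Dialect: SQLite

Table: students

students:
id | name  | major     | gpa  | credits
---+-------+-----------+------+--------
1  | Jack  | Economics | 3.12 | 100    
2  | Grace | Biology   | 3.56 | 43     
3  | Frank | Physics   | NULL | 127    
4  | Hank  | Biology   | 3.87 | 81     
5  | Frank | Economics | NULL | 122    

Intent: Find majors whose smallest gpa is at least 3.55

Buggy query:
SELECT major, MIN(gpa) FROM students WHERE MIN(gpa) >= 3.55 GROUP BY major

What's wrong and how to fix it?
Bug: MIN() in WHERE is a misuse of aggregate

Fix: Use HAVING for the per-group MIN condition

Corrected query:
SELECT major, MIN(gpa) FROM students GROUP BY major HAVING MIN(gpa) >= 3.55

Result:
major   | MIN(gpa)
--------+---------
Biology | 3.56    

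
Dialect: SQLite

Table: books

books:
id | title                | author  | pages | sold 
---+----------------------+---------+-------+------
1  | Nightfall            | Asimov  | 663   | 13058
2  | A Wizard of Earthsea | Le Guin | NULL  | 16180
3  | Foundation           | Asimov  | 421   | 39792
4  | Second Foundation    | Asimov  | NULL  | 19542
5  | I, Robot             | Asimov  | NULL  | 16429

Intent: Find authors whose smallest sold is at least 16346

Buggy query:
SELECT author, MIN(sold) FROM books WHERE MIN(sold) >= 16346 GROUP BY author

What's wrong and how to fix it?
Bug: Aggregates like MIN are computed per group after WHERE runs

Fix: Use HAVING for the per-group MIN condition

Corrected query:
SELECT author, MIN(sold) FROM books GROUP BY author HAVING MIN(sold) >= 16346

Result:
(no rows)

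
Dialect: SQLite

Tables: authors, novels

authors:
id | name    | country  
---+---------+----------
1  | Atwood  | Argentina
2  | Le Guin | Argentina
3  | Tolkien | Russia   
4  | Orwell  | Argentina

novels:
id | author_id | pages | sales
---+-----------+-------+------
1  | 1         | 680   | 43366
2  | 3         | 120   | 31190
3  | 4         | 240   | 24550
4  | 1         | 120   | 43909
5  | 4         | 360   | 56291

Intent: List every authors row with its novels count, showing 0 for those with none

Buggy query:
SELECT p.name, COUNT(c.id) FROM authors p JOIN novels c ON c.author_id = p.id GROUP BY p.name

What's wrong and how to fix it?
Bug: An inner join excludes parents with zero children

Fix: Switch to LEFT JOIN to retain unmatched parent rows

Corrected query:
SELECT p.name, COUNT(c.id) FROM authors p LEFT JOIN novels c ON c.author_id = p.id GROUP BY p.name

Result:
name    | COUNT(c.id)
--------+------------
Atwood  | 2          
Le Guin | 0          
Orwell  | 2          
Tolkien | 1          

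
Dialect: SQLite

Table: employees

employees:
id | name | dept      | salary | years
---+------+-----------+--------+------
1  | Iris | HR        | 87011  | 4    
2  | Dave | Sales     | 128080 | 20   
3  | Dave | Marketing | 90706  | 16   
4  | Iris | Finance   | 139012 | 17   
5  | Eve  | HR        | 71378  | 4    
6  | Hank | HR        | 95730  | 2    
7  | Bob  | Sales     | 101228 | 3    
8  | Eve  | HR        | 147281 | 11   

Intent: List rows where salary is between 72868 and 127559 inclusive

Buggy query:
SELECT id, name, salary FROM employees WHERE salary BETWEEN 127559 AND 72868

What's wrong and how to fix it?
Bug: The bounds are reversed; BETWEEN a AND b requires a <= b to match anything

Fix: Swap the bounds so the smaller value comes first

Corrected query:
SELECT id, name, salary FROM employees WHERE salary BETWEEN 72868 AND 127559

Result:
id | name | salary
---+------+-------
1  | Iris | 87011 
3  | Dave | 90706 
6  | Hank | 95730 
7  | Bob  | 101228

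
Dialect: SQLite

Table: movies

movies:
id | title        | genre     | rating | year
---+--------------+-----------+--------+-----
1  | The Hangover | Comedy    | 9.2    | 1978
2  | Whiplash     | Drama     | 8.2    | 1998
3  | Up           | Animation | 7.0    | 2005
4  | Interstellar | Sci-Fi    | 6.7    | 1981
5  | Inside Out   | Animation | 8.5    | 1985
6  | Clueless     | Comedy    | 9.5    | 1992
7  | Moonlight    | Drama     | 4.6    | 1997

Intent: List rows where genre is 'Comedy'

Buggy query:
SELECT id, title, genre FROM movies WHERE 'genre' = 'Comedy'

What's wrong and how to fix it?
Bug: Single quotes denote string literals in SQL; the column name is being compared as a constant string

Fix: Reference the column as genre without single quotes

Corrected query:
SELECT id, title, genre FROM movies WHERE genre = 'Comedy'

Result:
id | title        | genre 
---+--------------+-------
1  | The Hangover | Comedy
6  | Clueless     | Comedy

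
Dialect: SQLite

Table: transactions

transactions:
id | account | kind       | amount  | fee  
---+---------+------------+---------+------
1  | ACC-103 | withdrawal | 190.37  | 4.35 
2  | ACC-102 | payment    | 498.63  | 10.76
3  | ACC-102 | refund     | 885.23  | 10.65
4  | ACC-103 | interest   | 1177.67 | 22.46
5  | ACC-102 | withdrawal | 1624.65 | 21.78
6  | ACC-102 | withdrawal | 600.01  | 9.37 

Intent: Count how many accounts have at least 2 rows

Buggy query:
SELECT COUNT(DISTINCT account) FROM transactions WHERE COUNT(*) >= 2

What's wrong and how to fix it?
Bug: WHERE filters individual rows, not groups, so a group-level COUNT is invalid there

Fix: Use a subquery that GROUPs and filters with HAVING, then count its rows

Corrected query:
SELECT COUNT(*) FROM (SELECT account FROM transactions GROUP BY account HAVING COUNT(*) >= 2)

Result:
COUNT(*)
--------
2       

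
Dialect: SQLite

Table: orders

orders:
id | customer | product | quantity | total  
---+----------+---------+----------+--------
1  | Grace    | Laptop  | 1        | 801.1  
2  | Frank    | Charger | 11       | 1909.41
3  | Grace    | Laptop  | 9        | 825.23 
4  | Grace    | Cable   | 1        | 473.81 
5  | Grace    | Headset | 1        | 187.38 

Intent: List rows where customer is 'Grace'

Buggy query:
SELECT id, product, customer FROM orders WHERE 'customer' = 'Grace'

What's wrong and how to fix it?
Bug: Single quotes denote string literals in SQL; the column name is being compared as a constant string

Fix: Remove the quotes around the column name (or use double quotes for an identifier)

Corrected query:
SELECT id, product, customer FROM orders WHERE customer = 'Grace'

Result:
id | product | customer
---+---------+---------
1  | Laptop  | Grace   
3  | Laptop  | Grace   
4  | Cable   | Grace   
5  | Headset | Grace   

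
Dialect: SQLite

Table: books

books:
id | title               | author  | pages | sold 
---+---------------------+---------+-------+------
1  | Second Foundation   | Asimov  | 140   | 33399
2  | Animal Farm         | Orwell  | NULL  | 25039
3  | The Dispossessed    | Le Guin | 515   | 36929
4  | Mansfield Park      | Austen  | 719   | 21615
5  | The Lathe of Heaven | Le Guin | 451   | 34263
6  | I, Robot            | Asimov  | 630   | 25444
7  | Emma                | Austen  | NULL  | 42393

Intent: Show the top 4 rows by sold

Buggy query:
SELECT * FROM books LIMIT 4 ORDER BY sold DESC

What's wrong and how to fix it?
Bug: ORDER BY cannot follow LIMIT; LIMIT is the final clause

Fix: Swap the clauses: ORDER BY first, then LIMIT

Corrected query:
SELECT * FROM books ORDER BY sold DESC LIMIT 4

Result:
id | title               | author  | pages | sold 
---+---------------------+---------+-------+------
7  | Emma                | Austen  | NULL  | 42393
3  | The Dispossessed    | Le Guin | 515   | 36929
5  | The Lathe of Heaven | Le Guin | 451   | 34263
1  | Second Foundation   | Asimov  | 140   | 33399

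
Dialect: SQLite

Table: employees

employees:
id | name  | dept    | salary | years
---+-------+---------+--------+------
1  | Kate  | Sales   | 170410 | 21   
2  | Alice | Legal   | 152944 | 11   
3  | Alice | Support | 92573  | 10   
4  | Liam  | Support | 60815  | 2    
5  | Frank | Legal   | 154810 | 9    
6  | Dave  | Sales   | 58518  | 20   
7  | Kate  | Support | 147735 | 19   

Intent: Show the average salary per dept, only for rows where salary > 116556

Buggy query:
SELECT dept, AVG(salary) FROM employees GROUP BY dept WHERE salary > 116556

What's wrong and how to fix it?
Bug: Row-level WHERE must come before GROUP BY in the clause order

Fix: Move the WHERE clause before GROUP BY

Corrected query:
SELECT dept, AVG(salary) FROM employees WHERE salary > 116556 GROUP BY dept

Result:
dept    | AVG(salary)
--------+------------
Legal   | 153877     
Sales   | 170410     
Support | 147735     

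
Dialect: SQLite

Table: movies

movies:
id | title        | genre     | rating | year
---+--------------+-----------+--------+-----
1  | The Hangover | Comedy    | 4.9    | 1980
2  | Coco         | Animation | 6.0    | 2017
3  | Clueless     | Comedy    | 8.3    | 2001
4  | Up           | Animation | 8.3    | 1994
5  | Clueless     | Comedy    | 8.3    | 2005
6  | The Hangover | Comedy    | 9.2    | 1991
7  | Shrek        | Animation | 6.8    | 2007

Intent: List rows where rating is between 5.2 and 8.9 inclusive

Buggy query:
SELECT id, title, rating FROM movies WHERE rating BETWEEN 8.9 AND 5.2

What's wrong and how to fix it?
Bug: BETWEEN expects the lower bound first; with 8.9 AND 5.2 the range is empty

Fix: Swap the bounds so the smaller value comes first

Corrected query:
SELECT id, title, rating FROM movies WHERE rating BETWEEN 5.2 AND 8.9

Result:
id | title    | rating
---+----------+-------
2  | Coco     | 6     
3  | Clueless | 8.3   
4  | Up       | 8.3   
5  | Clueless | 8.3   
7  | Shrek    | 6.8   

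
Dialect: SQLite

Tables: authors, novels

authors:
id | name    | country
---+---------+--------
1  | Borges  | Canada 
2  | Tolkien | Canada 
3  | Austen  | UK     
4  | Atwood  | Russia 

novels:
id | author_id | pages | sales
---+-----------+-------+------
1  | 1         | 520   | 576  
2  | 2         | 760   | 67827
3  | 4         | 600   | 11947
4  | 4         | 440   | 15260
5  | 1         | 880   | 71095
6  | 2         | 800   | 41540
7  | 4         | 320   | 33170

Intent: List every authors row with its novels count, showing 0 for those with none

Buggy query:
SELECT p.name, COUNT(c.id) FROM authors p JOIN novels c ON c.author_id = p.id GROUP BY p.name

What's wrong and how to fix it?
Bug: INNER JOIN drops authors rows that have no matching novels rows

Fix: Use LEFT JOIN so parents without children still appear (COUNT(c.id) gives 0)

Corrected query:
SELECT p.name, COUNT(c.id) FROM authors p LEFT JOIN novels c ON c.author_id = p.id GROUP BY p.name

Result:
name    | COUNT(c.id)
--------+------------
Atwood  | 3          
Austen  | 0          
Borges  | 2          
Tolkien | 2          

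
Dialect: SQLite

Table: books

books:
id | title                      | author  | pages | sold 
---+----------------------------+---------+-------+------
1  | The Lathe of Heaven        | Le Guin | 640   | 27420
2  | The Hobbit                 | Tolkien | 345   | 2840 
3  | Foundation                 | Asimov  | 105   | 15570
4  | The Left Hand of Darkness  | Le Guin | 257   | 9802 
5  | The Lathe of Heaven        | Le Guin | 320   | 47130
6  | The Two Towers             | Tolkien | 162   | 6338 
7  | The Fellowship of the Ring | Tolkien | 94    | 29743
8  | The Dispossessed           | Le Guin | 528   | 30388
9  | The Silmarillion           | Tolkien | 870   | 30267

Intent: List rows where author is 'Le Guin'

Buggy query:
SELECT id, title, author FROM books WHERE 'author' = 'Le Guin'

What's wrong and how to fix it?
Bug: 'author' in single quotes is a string literal, not the column; the comparison is literal-vs-literal and never true

Fix: Reference the column as author without single quotes

Corrected query:
SELECT id, title, author FROM books WHERE author = 'Le Guin'

Result:
id | title                     | author 
---+---------------------------+--------
1  | The Lathe of Heaven       | Le Guin
4  | The Left Hand of Darkness | Le Guin
5  | The Lathe of Heaven       | Le Guin
8  | The Dispossessed          | Le Guin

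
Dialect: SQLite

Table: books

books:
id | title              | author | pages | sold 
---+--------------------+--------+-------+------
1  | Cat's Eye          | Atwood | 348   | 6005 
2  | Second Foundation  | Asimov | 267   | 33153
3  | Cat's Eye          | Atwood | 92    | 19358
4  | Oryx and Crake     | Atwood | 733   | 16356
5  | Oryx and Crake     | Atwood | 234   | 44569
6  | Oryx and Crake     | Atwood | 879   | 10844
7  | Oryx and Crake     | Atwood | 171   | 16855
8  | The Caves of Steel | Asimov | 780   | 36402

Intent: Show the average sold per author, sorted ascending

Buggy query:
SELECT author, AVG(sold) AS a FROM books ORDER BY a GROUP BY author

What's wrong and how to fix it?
Bug: GROUP BY must precede ORDER BY

Fix: Move ORDER BY to the end, after GROUP BY

Corrected query:
SELECT author, AVG(sold) AS a FROM books GROUP BY author ORDER BY a

Result:
author | a           
-------+-------------
Atwood | 18997.833333
Asimov | 34777.5     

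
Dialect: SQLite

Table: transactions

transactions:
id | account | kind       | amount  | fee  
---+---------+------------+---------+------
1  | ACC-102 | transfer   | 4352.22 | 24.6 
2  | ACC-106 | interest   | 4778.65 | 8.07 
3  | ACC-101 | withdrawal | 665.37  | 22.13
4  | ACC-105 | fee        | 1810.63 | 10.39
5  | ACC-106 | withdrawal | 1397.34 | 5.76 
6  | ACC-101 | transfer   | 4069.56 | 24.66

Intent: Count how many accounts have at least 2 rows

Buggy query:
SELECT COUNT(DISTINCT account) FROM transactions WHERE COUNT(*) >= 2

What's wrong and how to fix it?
Bug: WHERE filters individual rows, not groups, so a group-level COUNT is invalid there

Fix: Group first with HAVING COUNT(*) >= 2, then COUNT the resulting groups

Corrected query:
SELECT COUNT(*) FROM (SELECT account FROM transactions GROUP BY account HAVING COUNT(*) >= 2)

Result:
COUNT(*)
--------
2       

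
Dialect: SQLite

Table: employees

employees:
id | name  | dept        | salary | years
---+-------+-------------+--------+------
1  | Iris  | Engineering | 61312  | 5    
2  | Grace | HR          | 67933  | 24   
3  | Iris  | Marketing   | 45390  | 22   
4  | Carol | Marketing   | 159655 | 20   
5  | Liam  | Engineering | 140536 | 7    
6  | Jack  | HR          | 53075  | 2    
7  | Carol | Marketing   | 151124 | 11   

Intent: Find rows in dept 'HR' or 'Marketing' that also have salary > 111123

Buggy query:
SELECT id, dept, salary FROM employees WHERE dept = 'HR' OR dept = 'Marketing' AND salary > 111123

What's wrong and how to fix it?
Bug: Without parentheses, AND is evaluated before OR, so the salary filter only applies to the 'Marketing' branch

Fix: Group the OR with parentheses (or use IN), then AND the threshold

Corrected query:
SELECT id, dept, salary FROM employees WHERE (dept = 'HR' OR dept = 'Marketing') AND salary > 111123

Result:
id | dept      | salary
---+-----------+-------
4  | Marketing | 159655
7  | Marketing | 151124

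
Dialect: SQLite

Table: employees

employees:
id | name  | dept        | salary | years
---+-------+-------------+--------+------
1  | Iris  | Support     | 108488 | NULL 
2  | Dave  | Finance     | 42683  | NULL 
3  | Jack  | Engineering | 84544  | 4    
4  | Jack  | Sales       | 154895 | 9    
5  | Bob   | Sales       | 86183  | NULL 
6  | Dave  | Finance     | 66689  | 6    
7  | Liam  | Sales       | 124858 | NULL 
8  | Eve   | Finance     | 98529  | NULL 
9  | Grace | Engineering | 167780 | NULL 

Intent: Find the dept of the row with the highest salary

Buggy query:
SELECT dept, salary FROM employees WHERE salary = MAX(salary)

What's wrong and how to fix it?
Bug: MAX(salary) is an aggregate and cannot be used directly in WHERE

Fix: Wrap MAX in a scalar subquery so WHERE compares against a single value

Corrected query:
SELECT dept, salary FROM employees WHERE salary = (SELECT MAX(salary) FROM employees)

Result:
dept        | salary
------------+-------
Engineering | 167780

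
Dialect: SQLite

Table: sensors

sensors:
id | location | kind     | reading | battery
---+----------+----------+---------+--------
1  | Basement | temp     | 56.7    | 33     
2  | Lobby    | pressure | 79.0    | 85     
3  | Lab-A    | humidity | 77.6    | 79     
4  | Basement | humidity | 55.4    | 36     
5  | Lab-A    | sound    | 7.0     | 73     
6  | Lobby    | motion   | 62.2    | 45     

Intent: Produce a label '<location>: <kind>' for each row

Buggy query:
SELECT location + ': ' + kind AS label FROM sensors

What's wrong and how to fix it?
Bug: '+' is numeric addition; on text columns SQLite converts them to 0 instead of concatenating

Fix: Use the || operator for string concatenation

Corrected query:
SELECT location || ': ' || kind AS label FROM sensors

Result:
label             
------------------
Basement: temp    
Lobby: pressure   
Lab-A: humidity   
Basement: humidity
Lab-A: sound      
Lobby: motion     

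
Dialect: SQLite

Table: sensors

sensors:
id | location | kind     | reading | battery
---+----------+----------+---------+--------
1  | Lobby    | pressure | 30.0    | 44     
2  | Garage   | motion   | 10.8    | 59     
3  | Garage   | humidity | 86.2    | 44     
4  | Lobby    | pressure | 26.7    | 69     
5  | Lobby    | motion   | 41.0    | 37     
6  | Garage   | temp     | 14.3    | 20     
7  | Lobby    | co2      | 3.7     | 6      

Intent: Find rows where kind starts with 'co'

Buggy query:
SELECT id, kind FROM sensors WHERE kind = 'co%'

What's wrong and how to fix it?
Bug: '=' compares the literal string including the % character; pattern matching needs LIKE

Fix: Replace '=' with LIKE so 'co%' is treated as a pattern

Corrected query:
SELECT id, kind FROM sensors WHERE kind LIKE 'co%'

Result:
id | kind
---+-----
7  | co2 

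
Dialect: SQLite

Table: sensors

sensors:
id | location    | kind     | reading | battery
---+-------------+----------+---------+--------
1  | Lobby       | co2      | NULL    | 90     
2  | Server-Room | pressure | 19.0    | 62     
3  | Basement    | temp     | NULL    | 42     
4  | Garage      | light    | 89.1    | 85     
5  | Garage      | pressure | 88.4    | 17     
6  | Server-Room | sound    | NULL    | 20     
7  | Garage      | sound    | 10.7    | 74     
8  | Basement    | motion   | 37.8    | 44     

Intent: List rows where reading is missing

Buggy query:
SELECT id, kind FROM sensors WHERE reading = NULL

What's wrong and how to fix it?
Bug: Comparing to NULL with '=' never matches; NULL = NULL is unknown, not true

Fix: Replace '= NULL' with 'IS NULL'

Corrected query:
SELECT id, kind FROM sensors WHERE reading IS NULL

Result:
id | kind 
---+------
1  | co2  
3  | temp 
6  | sound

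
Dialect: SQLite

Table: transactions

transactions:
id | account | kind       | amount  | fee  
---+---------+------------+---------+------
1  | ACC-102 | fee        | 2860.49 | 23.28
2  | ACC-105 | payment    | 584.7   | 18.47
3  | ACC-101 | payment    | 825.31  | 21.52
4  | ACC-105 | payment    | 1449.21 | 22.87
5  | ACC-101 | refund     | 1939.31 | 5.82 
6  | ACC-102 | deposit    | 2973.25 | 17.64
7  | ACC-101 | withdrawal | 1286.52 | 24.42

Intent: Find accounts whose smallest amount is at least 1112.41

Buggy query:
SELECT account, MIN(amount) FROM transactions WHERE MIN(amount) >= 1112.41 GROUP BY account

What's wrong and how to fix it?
Bug: Aggregates like MIN are computed per group after WHERE runs

Fix: Replace WHERE with HAVING after the GROUP BY

Corrected query:
SELECT account, MIN(amount) FROM transactions GROUP BY account HAVING MIN(amount) >= 1112.41

Result:
account | MIN(amount)
--------+------------
ACC-102 | 2860.49    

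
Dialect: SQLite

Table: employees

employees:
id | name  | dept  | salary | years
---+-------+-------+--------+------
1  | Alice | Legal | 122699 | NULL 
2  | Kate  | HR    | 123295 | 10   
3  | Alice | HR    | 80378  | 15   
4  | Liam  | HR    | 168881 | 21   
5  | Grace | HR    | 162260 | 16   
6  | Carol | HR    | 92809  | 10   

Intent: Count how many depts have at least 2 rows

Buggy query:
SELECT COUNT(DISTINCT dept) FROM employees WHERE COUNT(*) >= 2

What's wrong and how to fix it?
Bug: WHERE filters individual rows, not groups, so a group-level COUNT is invalid there

Fix: Use a subquery that GROUPs and filters with HAVING, then count its rows

Corrected query:
SELECT COUNT(*) FROM (SELECT dept FROM employees GROUP BY dept HAVING COUNT(*) >= 2)

Result:
COUNT(*)
--------
1       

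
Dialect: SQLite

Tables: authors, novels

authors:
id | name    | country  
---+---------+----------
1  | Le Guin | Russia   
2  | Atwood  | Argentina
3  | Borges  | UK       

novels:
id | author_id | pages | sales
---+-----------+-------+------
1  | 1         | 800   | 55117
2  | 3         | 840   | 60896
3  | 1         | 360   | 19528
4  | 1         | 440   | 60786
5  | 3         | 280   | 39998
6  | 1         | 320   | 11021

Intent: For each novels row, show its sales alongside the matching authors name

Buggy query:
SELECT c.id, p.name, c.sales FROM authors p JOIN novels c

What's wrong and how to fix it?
Bug: Missing join condition: each novels row is matched to all authors rows instead of just its own

Fix: Add ON c.author_id = p.id to the JOIN

Corrected query:
SELECT c.id, p.name, c.sales FROM authors p JOIN novels c ON c.author_id = p.id

Result:
id | name    | sales
---+---------+------
1  | Le Guin | 55117
2  | Borges  | 60896
3  | Le Guin | 19528
4  | Le Guin | 60786
5  | Borges  | 39998
6  | Le Guin | 11021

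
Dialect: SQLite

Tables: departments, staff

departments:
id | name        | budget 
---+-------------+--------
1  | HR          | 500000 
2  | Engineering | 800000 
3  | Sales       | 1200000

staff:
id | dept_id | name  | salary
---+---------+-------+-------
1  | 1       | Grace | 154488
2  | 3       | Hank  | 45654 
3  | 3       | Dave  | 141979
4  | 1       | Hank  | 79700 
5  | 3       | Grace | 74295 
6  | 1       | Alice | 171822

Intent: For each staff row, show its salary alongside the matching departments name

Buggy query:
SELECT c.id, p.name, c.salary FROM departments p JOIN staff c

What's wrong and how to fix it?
Bug: Missing join condition: each staff row is matched to all departments rows instead of just its own

Fix: Specify the join condition linking the foreign key to the parent id

Corrected query:
SELECT c.id, p.name, c.salary FROM departments p JOIN staff c ON c.dept_id = p.id

Result:
id | name  | salary
---+-------+-------
1  | HR    | 154488
2  | Sales | 45654 
3  | Sales | 141979
4  | HR    | 79700 
5  | Sales | 74295 
6  | HR    | 171822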